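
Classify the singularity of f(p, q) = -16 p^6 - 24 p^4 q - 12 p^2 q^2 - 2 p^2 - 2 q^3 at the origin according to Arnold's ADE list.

The Hessian of f at 0 has rank 1. Corank 1: A-series; mu = 2 gives A_2.

A_2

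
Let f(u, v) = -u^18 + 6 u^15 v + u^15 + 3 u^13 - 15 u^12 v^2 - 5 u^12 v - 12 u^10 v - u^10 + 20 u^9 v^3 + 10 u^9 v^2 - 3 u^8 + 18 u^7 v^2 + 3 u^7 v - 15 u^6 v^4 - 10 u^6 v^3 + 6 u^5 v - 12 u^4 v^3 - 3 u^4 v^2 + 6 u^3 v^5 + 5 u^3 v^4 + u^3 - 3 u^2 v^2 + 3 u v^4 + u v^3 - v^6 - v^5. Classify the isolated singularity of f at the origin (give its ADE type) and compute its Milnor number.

Type E7, Milnor number mu = 7.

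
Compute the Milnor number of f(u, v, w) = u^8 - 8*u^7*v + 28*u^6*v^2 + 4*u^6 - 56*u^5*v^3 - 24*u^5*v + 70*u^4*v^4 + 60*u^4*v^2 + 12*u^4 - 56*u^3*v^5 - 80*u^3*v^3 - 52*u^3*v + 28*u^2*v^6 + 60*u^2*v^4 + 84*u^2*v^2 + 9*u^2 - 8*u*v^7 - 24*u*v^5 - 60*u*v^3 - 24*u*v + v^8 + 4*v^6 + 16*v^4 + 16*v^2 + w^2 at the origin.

7

The Hessian of f at 0 has rank 2. Corank 1: A-series; mu = 7 gives A_7.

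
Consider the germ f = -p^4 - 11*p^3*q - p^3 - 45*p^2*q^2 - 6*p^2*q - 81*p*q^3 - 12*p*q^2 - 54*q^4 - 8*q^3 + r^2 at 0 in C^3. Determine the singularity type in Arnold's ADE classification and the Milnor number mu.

Type E_{7}, Milnor number mu = 7.

The Hessian of f at 0 has rank 1. Corank 2; j^3 = -(p + 2*q)^3 is a perfect cube, so E-series; the 4-jet and mu = 7 give E_7.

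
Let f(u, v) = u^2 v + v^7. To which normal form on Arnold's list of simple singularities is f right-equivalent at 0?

The Hessian of f at 0 is [[0, 0], [0, 0]] with rank 0, so corank 2. A Groebner basis of the Jacobian ideal J(f) in C{u,v} is {u^2/7 + v^6, u^3, u*v}; counting standard monomials gives mu = 8. Corank 2; j^3 = u^2*v has shape L^2 M (L != M), so D-series; mu = 8 gives D_8.

D8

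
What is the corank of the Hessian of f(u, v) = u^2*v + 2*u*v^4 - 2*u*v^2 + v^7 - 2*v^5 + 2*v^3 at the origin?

2

Hessian at 0 has rank 0.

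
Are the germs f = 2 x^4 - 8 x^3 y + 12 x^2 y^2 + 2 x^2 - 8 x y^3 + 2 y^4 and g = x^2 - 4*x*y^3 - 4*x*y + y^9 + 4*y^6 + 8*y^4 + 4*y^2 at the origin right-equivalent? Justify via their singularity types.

No.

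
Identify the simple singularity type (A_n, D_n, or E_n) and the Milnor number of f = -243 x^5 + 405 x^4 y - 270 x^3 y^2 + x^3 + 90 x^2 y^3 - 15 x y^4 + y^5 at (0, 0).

Type E_{8}, Milnor number mu = 8.

The Hessian of f at 0 has rank 0. Corank 2; j^3 = x^3 is a perfect cube, so E-series; the 5-jet and mu = 8 give E_8.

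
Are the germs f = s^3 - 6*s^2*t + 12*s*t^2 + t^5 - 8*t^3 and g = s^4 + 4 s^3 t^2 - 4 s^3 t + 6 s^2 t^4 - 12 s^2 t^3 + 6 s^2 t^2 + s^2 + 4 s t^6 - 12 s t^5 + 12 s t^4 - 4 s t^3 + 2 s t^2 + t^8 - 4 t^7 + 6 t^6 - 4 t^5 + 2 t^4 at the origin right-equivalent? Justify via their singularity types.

The Hessian of f at 0 is [[0, 0], [0, 0]] with rank 0, so corank 2. A Groebner basis of the Jacobian ideal J(f) in C{s,t} is {t^4, s^2 - 4*s*t + 4*t^2}; counting standard monomials gives mu = 8. Corank 2; j^3 = (s - 2*t)^3 is a perfect cube, so E-series; the 5-jet and mu = 8 give E_8. The Hessian of g at 0 is [[2, 0], [0, 0]] with rank 1, so corank 1. A Groebner basis of the Jacobian ideal J(g) in C{s,t} is {s^2, s*t, s + t^2}; counting standard monomials gives mu = 3. Corank 1: A-series; mu = 3 gives A_3. f is E_8 but g is A_3, hence not right-equivalent.

No.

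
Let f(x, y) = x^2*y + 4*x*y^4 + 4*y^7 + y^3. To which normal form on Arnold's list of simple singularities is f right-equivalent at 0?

The Hessian of f at 0 has rank 0. Corank 2; j^3 = y*(x^2 + y^2) splits into three distinct lines over C (the quadratic factor has nonzero discriminant), so D_4.

D_{4}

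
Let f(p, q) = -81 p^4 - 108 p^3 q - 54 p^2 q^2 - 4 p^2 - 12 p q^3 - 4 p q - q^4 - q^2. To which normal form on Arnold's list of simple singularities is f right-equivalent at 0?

The Hessian of f at 0 is [[-8, -4], [-4, -2]] with rank 1, so corank 1. A Groebner basis of the Jacobian ideal J(f) in C{p,q} is {q^3, p + q/2}; counting standard monomials gives mu = 3. Corank 1: A-series; mu = 3 gives A_3.

A_3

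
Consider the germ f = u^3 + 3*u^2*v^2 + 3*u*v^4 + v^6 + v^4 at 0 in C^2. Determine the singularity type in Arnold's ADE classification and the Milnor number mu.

Type E_6, Milnor number mu = 6.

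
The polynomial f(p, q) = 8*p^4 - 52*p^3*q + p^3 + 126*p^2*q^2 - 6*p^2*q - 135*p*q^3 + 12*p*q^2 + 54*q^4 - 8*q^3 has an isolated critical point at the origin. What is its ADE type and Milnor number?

Type E_7, Milnor number mu = 7.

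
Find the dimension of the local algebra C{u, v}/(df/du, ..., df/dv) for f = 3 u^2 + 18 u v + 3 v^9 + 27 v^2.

The Hessian of f at 0 has rank 1. Corank 1: A-series; mu = 8 gives A_8.

8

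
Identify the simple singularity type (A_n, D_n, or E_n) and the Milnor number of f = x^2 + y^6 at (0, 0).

The Hessian of f at 0 has rank 1. Corank 1: A-series; mu = 5 gives A_5.

Type A_5, Milnor number mu = 5.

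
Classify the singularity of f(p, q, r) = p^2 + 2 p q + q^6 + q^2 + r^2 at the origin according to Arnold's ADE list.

The Hessian of f at 0 has rank 2. Corank 1: A-series; mu = 5 gives A_5.

A_{5}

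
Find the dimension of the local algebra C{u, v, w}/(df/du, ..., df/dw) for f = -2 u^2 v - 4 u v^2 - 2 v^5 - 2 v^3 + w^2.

6

The Hessian of f at 0 is [[0, 0, 0], [0, 0, 0], [0, 0, 2]] with rank 1, so corank 2. A Groebner basis of the Jacobian ideal J(f) in C{u,v,w} is {u^2/5 + v^4 - v^2/5, u^3 + v^3, u*v + v^2, w}; counting standard monomials gives mu = 6. Corank 2; j^3 = -2*v*(u + v)^2 has shape L^2 M (L != M), so D-series; mu = 6 gives D_6.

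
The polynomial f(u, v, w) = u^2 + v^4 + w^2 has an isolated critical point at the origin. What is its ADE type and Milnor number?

Type A_{3}, Milnor number mu = 3.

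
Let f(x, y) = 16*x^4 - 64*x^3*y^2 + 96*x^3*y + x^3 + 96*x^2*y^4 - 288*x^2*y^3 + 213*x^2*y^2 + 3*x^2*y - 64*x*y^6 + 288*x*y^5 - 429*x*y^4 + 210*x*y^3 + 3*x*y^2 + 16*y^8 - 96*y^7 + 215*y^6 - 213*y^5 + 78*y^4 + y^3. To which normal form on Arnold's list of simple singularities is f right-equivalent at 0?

The Hessian of f at 0 has rank 0. Corank 2; j^3 = (x + y)^3 is a perfect cube, so E-series; the 4-jet and mu = 6 give E_6.

E_{6}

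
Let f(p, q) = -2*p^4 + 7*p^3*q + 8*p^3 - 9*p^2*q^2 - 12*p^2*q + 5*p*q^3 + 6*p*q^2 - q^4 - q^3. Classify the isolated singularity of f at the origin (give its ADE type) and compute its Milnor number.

Type E_{7}, Milnor number mu = 7.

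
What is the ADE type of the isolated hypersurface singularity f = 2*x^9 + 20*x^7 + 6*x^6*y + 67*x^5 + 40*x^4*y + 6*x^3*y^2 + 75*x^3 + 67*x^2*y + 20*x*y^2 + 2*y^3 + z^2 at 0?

D_{4}

The Hessian of f at 0 has rank 1. Corank 2; j^3 = (3*x + y)*(25*x^2 + 14*x*y + 2*y^2) splits into three distinct lines over C (the quadratic factor has nonzero discriminant), so D_4.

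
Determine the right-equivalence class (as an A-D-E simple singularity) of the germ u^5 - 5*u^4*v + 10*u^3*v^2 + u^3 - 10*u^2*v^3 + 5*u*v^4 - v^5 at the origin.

The Hessian of f at 0 is [[0, 0], [0, 0]] with rank 0, so corank 2. A Groebner basis of the Jacobian ideal J(f) in C{u,v} is {v^5, u*v^3 - v^4/4, u^2}; counting standard monomials gives mu = 8. Corank 2; j^3 = u^3 is a perfect cube, so E-series; the 5-jet and mu = 8 give E_8.

E8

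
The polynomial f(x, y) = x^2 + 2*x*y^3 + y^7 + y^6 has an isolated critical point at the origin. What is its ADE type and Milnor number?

Type A6, Milnor number mu = 6.

The Hessian of f at 0 has rank 1. Corank 1: A-series; mu = 6 gives A_6.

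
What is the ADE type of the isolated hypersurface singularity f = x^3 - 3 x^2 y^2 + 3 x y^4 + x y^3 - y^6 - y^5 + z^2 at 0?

E_{7}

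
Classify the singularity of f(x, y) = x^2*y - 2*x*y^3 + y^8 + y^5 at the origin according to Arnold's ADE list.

The Hessian of f at 0 is [[0, 0], [0, 0]] with rank 0, so corank 2. A Groebner basis of the Jacobian ideal J(f) in C{x,y} is {x^4, x^3*y + x^2/8 - x*y^2/8, -x^3 + x^2*y^2, -x*y + y^3}; counting standard monomials gives mu = 9. Corank 2; j^3 = x^2*y has shape L^2 M (L != M), so D-series; mu = 9 gives D_9.

D_9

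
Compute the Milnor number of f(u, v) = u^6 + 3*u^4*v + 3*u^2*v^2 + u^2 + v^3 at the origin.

2

The Hessian of f at 0 has rank 1. Corank 1: A-series; mu = 2 gives A_2.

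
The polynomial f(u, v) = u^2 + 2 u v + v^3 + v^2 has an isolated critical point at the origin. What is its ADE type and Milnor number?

Type A_{2}, Milnor number mu = 2.

The Hessian of f at 0 is [[2, 2], [2, 2]] with rank 1, so corank 1. A Groebner basis of the Jacobian ideal J(f) in C{u,v} is {v^2, u + v}; counting standard monomials gives mu = 2. Corank 1: A-series; mu = 2 gives A_2.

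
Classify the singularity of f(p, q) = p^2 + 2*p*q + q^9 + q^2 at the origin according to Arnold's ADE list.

A8

The Hessian of f at 0 has rank 1. Corank 1: A-series; mu = 8 gives A_8.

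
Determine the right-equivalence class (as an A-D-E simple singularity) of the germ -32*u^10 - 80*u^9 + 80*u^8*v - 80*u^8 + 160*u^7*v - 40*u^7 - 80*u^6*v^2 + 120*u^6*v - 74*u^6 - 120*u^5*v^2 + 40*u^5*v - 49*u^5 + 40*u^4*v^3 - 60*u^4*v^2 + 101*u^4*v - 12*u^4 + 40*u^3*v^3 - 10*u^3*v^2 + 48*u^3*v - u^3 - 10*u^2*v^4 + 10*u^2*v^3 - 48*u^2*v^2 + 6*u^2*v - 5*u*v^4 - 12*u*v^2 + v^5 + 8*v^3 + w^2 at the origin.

E8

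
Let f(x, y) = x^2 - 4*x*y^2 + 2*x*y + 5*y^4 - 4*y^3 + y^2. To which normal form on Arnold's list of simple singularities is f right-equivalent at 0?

A3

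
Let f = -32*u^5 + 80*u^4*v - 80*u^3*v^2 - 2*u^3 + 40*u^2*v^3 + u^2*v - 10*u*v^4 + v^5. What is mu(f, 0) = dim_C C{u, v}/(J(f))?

The Hessian of f at 0 is [[0, 0], [0, 0]] with rank 0, so corank 2. A Groebner basis of the Jacobian ideal J(f) in C{u,v} is {u*v/10 + v^4, u*v^2, u^2 - u*v/2}; counting standard monomials gives mu = 6. Corank 2; j^3 = -u^2*(2*u - v) has shape L^2 M (L != M), so D-series; mu = 6 gives D_6.

6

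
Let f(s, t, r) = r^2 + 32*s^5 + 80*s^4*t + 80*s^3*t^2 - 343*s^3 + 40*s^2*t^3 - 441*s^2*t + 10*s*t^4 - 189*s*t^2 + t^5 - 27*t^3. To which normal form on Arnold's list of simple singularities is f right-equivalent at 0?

E_8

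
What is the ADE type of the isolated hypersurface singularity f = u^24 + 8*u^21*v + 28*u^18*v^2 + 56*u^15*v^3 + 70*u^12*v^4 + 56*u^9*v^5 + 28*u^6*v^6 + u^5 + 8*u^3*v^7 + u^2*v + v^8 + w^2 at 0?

D9

The Hessian of f at 0 has rank 1. Corank 2; j^3 = u^2*v has shape L^2 M (L != M), so D-series; mu = 9 gives D_9.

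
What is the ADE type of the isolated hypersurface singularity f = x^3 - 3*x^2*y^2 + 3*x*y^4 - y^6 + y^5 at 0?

E_{8}

The Hessian of f at 0 has rank 0. Corank 2; j^3 = x^3 is a perfect cube, so E-series; the 5-jet and mu = 8 give E_8.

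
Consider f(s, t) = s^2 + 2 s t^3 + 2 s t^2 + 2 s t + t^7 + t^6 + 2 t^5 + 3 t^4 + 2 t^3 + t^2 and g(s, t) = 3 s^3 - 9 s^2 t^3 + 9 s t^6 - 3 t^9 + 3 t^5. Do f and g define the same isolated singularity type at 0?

No.

The Hessian of f at 0 has rank 1. Corank 1: A-series; mu = 6 gives A_6. The Hessian of g at 0 has rank 0. Corank 2; j^3 = 3*s^3 is a perfect cube, so E-series; the 5-jet and mu = 8 give E_8. f is A_6 but g is E_8, hence not right-equivalent.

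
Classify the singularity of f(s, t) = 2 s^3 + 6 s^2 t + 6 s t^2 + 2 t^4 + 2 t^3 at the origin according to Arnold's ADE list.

E_{6}

The Hessian of f at 0 is [[0, 0], [0, 0]] with rank 0, so corank 2. A Groebner basis of the Jacobian ideal J(f) in C{s,t} is {t^3, s^2 + 2*s*t + t^2}; counting standard monomials gives mu = 6. Corank 2; j^3 = 2*(s + t)^3 is a perfect cube, so E-series; the 4-jet and mu = 6 give E_6.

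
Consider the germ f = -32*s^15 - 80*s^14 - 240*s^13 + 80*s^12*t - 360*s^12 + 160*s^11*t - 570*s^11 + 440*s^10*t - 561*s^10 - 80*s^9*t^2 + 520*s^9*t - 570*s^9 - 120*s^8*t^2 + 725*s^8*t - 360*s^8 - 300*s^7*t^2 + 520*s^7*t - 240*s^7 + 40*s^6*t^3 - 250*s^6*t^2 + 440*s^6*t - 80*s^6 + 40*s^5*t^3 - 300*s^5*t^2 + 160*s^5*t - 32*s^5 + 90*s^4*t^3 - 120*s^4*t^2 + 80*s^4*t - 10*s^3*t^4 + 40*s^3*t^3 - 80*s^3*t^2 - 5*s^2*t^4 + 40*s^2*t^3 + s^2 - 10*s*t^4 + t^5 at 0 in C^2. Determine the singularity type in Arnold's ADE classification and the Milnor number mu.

The Hessian of f at 0 has rank 1. Corank 1: A-series; mu = 4 gives A_4.

Type A4, Milnor number mu = 4.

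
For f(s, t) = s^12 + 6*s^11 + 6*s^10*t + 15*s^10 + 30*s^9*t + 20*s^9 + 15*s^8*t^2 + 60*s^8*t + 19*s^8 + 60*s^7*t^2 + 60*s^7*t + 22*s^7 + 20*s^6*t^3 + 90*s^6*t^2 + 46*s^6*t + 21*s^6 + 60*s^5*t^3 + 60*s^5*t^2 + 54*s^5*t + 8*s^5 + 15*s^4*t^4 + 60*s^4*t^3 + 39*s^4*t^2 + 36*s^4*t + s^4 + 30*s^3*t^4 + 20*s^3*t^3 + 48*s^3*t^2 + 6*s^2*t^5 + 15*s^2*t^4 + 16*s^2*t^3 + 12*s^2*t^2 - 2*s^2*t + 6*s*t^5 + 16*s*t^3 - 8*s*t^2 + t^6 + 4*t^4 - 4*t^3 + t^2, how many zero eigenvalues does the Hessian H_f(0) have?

1

Hessian at 0 has rank 1.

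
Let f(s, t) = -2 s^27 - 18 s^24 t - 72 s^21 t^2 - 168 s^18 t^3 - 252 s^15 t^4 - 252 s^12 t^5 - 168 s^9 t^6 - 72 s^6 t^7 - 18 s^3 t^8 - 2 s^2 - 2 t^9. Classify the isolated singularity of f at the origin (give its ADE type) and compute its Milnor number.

The Hessian of f at 0 has rank 1. Corank 1: A-series; mu = 8 gives A_8.

Type A8, Milnor number mu = 8.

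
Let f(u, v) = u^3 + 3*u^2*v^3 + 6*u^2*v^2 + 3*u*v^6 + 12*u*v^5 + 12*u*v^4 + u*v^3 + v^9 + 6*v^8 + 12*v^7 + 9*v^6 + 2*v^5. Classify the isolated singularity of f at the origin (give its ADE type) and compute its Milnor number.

Type E_7, Milnor number mu = 7.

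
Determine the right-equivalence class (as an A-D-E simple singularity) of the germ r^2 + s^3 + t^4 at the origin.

The Hessian of f at 0 is [[0, 0, 0], [0, 0, 0], [0, 0, 2]] with rank 1, so corank 2. A Groebner basis of the Jacobian ideal J(f) in C{s,t,r} is {t^3, s^2, r}; counting standard monomials gives mu = 6. Corank 2; j^3 = s^3 is a perfect cube, so E-series; the 4-jet and mu = 6 give E_6.

E_{6}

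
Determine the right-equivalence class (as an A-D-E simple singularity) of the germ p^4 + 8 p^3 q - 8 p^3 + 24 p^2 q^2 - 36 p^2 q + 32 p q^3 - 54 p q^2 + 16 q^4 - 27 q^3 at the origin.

E_6

The Hessian of f at 0 has rank 0. Corank 2; j^3 = -(2*p + 3*q)^3 is a perfect cube, so E-series; the 4-jet and mu = 6 give E_6.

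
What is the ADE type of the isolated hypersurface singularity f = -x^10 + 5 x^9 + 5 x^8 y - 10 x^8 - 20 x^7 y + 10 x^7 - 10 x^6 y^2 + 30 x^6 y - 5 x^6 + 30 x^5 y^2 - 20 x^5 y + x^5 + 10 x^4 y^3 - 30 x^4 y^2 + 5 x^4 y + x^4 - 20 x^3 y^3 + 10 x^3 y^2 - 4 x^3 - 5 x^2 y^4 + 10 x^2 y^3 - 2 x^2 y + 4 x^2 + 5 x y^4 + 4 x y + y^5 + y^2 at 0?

A_{4}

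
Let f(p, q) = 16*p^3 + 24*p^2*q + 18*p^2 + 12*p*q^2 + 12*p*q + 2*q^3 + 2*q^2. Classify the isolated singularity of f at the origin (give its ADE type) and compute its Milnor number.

Type A_2, Milnor number mu = 2.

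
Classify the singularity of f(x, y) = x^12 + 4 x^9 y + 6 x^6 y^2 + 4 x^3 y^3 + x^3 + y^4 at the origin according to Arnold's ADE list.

The Hessian of f at 0 is [[0, 0], [0, 0]] with rank 0, so corank 2. A Groebner basis of the Jacobian ideal J(f) in C{x,y} is {y^3, x^2}; counting standard monomials gives mu = 6. Corank 2; j^3 = x^3 is a perfect cube, so E-series; the 4-jet and mu = 6 give E_6.

E_{6}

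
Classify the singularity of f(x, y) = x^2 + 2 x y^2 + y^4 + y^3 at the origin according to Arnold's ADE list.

A2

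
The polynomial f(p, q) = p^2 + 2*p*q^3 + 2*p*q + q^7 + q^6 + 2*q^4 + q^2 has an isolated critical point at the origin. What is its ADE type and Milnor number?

The Hessian of f at 0 has rank 1. Corank 1: A-series; mu = 6 gives A_6.

Type A_6, Milnor number mu = 6.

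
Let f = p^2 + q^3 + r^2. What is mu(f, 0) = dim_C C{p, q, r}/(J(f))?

2

The Hessian of f at 0 is [[2, 0, 0], [0, 0, 0], [0, 0, 2]] with rank 2, so corank 1. A Groebner basis of the Jacobian ideal J(f) in C{p,q,r} is {q^2, p, r}; counting standard monomials gives mu = 2. Corank 1: A-series; mu = 2 gives A_2.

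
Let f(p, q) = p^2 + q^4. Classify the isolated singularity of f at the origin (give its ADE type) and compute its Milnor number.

Type A_3, Milnor number mu = 3.

The Hessian of f at 0 is [[2, 0], [0, 0]] with rank 1, so corank 1. A Groebner basis of the Jacobian ideal J(f) in C{p,q} is {q^3, p}; counting standard monomials gives mu = 3. Corank 1: A-series; mu = 3 gives A_3.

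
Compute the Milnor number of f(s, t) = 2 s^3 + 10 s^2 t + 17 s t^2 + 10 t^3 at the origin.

4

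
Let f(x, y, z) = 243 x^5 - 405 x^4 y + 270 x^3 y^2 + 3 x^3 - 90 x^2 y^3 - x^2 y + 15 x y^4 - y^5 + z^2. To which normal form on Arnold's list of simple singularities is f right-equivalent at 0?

D_{6}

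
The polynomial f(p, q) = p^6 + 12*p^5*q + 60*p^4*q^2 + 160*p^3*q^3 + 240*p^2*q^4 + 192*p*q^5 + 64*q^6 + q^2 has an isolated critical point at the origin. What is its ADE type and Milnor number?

The Hessian of f at 0 has rank 1. Corank 1: A-series; mu = 5 gives A_5.

Type A_{5}, Milnor number mu = 5.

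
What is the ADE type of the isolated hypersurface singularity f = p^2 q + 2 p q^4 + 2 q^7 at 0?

The Hessian of f at 0 has rank 0. Corank 2; j^3 = p^2*q has shape L^2 M (L != M), so D-series; mu = 8 gives D_8.

D_{8}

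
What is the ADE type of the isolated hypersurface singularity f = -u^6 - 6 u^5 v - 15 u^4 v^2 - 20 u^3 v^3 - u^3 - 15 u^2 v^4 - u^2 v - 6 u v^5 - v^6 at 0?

D7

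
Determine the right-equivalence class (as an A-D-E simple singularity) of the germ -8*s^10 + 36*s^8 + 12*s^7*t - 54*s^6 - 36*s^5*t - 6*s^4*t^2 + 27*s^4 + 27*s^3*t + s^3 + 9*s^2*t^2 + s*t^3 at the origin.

E_{7}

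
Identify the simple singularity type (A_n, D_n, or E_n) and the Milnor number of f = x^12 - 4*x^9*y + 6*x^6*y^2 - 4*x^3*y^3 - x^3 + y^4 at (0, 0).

Type E6, Milnor number mu = 6.

The Hessian of f at 0 is [[0, 0], [0, 0]] with rank 0, so corank 2. A Groebner basis of the Jacobian ideal J(f) in C{x,y} is {y^3, x^2}; counting standard monomials gives mu = 6. Corank 2; j^3 = -x^3 is a perfect cube, so E-series; the 4-jet and mu = 6 give E_6.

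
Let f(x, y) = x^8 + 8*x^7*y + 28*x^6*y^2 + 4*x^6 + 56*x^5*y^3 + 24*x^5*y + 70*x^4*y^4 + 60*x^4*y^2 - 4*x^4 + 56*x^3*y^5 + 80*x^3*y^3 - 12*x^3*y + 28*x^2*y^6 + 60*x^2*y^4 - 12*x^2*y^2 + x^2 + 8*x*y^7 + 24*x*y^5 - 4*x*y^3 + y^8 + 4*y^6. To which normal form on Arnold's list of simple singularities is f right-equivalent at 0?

The Hessian of f at 0 is [[2, 0], [0, 0]] with rank 1, so corank 1. A Groebner basis of the Jacobian ideal J(f) in C{x,y} is {3*x^2/2 - x*y/2 + y^4, x^3, x^2*y, x*y^2 - x/6 + y^3/3}; counting standard monomials gives mu = 7. Corank 1: A-series; mu = 7 gives A_7.

A_{7}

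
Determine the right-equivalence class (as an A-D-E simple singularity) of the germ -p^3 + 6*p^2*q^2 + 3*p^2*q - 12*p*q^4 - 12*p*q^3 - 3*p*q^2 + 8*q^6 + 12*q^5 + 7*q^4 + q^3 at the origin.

E_6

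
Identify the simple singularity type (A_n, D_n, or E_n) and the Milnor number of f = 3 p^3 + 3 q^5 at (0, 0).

Type E_8, Milnor number mu = 8.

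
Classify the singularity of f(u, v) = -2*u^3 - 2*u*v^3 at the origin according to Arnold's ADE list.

E_{7}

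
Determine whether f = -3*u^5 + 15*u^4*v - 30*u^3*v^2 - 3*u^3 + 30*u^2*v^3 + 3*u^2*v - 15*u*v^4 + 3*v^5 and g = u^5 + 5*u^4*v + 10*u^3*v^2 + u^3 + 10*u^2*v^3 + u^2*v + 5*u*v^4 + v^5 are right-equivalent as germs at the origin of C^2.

Yes.

The Hessian of f at 0 has rank 0. Corank 2; j^3 = -3*u^2*(u - v) has shape L^2 M (L != M), so D-series; mu = 6 gives D_6. The Hessian of g at 0 has rank 0. Corank 2; j^3 = u^2*(u + v) has shape L^2 M (L != M), so D-series; mu = 6 gives D_6. Both have type D_6, hence right-equivalent.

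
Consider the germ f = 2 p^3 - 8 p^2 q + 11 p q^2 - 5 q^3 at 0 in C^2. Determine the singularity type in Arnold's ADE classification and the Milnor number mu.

Type D_{4}, Milnor number mu = 4.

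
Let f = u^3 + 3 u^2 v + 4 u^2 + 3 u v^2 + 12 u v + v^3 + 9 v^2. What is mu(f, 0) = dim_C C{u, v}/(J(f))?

The Hessian of f at 0 is [[8, 12], [12, 18]] with rank 1, so corank 1. A Groebner basis of the Jacobian ideal J(f) in C{u,v} is {v^2, u + 3*v/2}; counting standard monomials gives mu = 2. Corank 1: A-series; mu = 2 gives A_2.

2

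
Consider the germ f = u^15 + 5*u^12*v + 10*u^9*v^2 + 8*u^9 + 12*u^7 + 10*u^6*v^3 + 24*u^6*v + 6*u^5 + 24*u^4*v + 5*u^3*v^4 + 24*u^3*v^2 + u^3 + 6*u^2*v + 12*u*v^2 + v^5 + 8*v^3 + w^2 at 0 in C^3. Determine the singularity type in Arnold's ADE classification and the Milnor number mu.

Type E_{8}, Milnor number mu = 8.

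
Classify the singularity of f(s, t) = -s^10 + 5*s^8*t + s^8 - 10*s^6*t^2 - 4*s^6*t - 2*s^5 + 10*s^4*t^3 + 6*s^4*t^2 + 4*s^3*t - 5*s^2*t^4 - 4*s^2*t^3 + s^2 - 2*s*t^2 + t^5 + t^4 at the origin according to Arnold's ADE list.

A4

The Hessian of f at 0 has rank 1. Corank 1: A-series; mu = 4 gives A_4.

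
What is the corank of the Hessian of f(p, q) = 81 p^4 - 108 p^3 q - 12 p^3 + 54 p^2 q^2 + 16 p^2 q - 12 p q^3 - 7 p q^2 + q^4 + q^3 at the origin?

2

Hessian at 0 has rank 0.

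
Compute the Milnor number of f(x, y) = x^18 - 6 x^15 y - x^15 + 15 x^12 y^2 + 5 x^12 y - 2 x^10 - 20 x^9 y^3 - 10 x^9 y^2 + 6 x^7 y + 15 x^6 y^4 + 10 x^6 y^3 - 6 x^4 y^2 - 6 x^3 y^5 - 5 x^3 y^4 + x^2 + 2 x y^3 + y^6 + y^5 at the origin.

The Hessian of f at 0 has rank 1. Corank 1: A-series; mu = 4 gives A_4.

4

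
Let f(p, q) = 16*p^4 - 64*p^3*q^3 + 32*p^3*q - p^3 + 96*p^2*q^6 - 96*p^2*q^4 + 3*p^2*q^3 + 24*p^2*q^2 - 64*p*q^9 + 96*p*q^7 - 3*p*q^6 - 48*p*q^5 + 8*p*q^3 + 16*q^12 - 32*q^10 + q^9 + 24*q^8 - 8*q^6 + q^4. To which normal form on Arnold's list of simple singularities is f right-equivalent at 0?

E6

The Hessian of f at 0 is [[0, 0], [0, 0]] with rank 0, so corank 2. A Groebner basis of the Jacobian ideal J(f) in C{p,q} is {q^4, p*q^2 + q^3/6, p^2}; counting standard monomials gives mu = 6. Corank 2; j^3 = -p^3 is a perfect cube, so E-series; the 4-jet and mu = 6 give E_6.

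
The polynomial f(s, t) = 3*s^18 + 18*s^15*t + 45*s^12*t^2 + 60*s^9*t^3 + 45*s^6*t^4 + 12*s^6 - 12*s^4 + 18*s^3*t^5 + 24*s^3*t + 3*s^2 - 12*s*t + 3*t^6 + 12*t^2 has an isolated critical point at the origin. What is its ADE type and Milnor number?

Type A_5, Milnor number mu = 5.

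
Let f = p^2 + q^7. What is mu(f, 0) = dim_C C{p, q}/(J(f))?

The Hessian of f at 0 has rank 1. Corank 1: A-series; mu = 6 gives A_6.

6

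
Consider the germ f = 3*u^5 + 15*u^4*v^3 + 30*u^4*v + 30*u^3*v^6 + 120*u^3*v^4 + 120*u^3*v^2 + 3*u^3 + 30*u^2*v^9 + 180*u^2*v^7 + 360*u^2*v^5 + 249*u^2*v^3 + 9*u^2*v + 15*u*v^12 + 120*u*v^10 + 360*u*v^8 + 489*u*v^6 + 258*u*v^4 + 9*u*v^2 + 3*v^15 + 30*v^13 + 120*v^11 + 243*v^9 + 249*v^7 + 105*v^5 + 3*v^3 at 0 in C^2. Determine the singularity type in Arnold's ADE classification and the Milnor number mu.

The Hessian of f at 0 has rank 0. Corank 2; j^3 = 3*(u + v)^3 is a perfect cube, so E-series; the 5-jet and mu = 8 give E_8.

Type E_{8}, Milnor number mu = 8.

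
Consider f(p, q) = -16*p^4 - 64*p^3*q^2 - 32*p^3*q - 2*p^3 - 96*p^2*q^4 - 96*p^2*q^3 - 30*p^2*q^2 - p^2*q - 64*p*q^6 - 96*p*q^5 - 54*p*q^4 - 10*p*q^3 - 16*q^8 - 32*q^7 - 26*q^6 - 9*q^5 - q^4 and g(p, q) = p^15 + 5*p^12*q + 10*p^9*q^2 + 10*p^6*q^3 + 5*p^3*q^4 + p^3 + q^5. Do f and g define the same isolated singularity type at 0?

No.

The Hessian of f at 0 has rank 0. Corank 2; j^3 = -p^2*(2*p + q) has shape L^2 M (L != M), so D-series; mu = 5 gives D_5. The Hessian of g at 0 has rank 0. Corank 2; j^3 = p^3 is a perfect cube, so E-series; the 5-jet and mu = 8 give E_8. f is D_5 but g is E_8, hence not right-equivalent.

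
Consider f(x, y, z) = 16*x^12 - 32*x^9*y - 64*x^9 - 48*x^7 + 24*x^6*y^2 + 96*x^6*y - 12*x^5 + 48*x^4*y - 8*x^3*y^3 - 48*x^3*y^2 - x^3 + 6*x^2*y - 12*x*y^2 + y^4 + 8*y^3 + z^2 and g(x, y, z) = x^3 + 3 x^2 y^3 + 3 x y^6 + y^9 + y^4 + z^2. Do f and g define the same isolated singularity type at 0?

Yes.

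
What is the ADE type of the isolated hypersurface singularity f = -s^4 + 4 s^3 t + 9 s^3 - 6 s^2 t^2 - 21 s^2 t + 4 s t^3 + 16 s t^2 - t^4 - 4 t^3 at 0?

The Hessian of f at 0 has rank 0. Corank 2; j^3 = (s - t)*(3*s - 2*t)^2 has shape L^2 M (L != M), so D-series; mu = 5 gives D_5.

D_5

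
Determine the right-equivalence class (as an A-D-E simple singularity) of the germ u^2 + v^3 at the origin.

The Hessian of f at 0 has rank 1. Corank 1: A-series; mu = 2 gives A_2.

A_2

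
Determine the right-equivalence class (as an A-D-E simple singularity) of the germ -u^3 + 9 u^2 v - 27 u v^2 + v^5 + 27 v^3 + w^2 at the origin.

E_{8}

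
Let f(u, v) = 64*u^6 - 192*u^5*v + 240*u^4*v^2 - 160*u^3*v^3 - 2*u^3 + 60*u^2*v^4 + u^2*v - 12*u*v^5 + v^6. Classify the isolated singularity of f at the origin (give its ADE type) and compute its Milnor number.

Type D_7, Milnor number mu = 7.

The Hessian of f at 0 has rank 0. Corank 2; j^3 = -u^2*(2*u - v) has shape L^2 M (L != M), so D-series; mu = 7 gives D_7.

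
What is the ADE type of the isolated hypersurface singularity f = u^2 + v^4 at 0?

A_3

The Hessian of f at 0 is [[2, 0], [0, 0]] with rank 1, so corank 1. A Groebner basis of the Jacobian ideal J(f) in C{u,v} is {v^3, u}; counting standard monomials gives mu = 3. Corank 1: A-series; mu = 3 gives A_3.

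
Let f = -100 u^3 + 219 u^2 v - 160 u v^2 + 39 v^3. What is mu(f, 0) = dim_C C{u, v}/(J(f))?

4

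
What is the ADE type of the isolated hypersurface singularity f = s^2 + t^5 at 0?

A4

The Hessian of f at 0 has rank 1. Corank 1: A-series; mu = 4 gives A_4.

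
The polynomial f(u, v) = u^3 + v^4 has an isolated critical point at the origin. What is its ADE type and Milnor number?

Type E6, Milnor number mu = 6.

The Hessian of f at 0 has rank 0. Corank 2; j^3 = u^3 is a perfect cube, so E-series; the 4-jet and mu = 6 give E_6.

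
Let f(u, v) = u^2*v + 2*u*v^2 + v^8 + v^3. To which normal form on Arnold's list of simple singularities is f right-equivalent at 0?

D9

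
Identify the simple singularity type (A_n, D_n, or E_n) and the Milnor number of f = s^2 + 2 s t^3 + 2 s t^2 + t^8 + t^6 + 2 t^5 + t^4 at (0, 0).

Type A_{7}, Milnor number mu = 7.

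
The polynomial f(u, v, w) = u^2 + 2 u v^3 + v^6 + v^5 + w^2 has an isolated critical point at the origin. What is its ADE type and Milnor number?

The Hessian of f at 0 has rank 2. Corank 1: A-series; mu = 4 gives A_4.

Type A_{4}, Milnor number mu = 4.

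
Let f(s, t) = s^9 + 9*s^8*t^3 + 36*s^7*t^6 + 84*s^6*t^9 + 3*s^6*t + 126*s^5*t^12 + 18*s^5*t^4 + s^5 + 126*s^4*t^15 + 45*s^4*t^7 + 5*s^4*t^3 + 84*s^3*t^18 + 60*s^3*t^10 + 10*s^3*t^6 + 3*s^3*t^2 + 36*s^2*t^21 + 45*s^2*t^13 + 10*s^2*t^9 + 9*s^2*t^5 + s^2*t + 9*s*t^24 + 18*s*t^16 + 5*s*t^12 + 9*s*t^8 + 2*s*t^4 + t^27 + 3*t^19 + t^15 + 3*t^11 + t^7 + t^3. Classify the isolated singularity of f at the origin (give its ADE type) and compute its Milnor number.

The Hessian of f at 0 is [[0, 0], [0, 0]] with rank 0, so corank 2. A Groebner basis of the Jacobian ideal J(f) in C{s,t} is {t^3, s^2 + 3*t^2, s*t}; counting standard monomials gives mu = 4. Corank 2; j^3 = t*(s^2 + t^2) splits into three distinct lines over C (the quadratic factor has nonzero discriminant), so D_4.

Type D_4, Milnor number mu = 4.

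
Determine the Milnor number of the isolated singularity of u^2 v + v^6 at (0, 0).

The Hessian of f at 0 has rank 0. Corank 2; j^3 = u^2*v has shape L^2 M (L != M), so D-series; mu = 7 gives D_7.

7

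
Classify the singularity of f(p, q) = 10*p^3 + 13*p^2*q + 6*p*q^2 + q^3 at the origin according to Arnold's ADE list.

The Hessian of f at 0 is [[0, 0], [0, 0]] with rank 0, so corank 2. A Groebner basis of the Jacobian ideal J(f) in C{p,q} is {q^3, p^2 - 3*q^2/11, p*q + 6*q^2/11}; counting standard monomials gives mu = 4. Corank 2; j^3 = (2*p + q)*(5*p^2 + 4*p*q + q^2) splits into three distinct lines over C (the quadratic factor has nonzero discriminant), so D_4.

D_4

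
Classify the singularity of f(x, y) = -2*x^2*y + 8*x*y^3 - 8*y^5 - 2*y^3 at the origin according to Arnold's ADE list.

The Hessian of f at 0 has rank 0. Corank 2; j^3 = -2*y*(x^2 + y^2) splits into three distinct lines over C (the quadratic factor has nonzero discriminant), so D_4.

D_4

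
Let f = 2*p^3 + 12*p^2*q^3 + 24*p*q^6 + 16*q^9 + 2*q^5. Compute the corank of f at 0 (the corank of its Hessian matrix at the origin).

Hessian at 0 has rank 0.

2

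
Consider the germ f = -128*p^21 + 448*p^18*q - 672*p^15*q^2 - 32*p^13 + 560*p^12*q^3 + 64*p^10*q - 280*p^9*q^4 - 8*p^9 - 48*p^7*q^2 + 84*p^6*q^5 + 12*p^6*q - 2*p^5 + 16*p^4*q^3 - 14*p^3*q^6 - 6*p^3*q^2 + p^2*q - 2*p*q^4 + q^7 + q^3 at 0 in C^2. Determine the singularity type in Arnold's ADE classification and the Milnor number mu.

The Hessian of f at 0 has rank 0. Corank 2; j^3 = q*(p^2 + q^2) splits into three distinct lines over C (the quadratic factor has nonzero discriminant), so D_4.

Type D_4, Milnor number mu = 4.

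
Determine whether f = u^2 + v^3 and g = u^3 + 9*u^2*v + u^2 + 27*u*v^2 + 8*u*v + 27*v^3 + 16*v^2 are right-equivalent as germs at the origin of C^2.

Yes.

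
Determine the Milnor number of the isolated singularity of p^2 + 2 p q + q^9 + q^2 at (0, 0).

8

The Hessian of f at 0 is [[2, 2], [2, 2]] with rank 1, so corank 1. A Groebner basis of the Jacobian ideal J(f) in C{p,q} is {q^8, p + q}; counting standard monomials gives mu = 8. Corank 1: A-series; mu = 8 gives A_8.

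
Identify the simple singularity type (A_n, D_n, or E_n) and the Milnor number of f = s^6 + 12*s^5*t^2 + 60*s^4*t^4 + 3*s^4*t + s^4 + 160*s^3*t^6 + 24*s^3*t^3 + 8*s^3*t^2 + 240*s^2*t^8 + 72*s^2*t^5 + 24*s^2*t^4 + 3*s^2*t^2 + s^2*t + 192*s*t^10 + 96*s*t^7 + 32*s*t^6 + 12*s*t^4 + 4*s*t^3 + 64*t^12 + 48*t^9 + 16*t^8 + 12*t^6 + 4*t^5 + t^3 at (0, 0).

Type D_{4}, Milnor number mu = 4.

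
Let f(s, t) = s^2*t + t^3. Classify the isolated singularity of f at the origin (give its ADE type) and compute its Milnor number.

The Hessian of f at 0 has rank 0. Corank 2; j^3 = t*(s^2 + t^2) splits into three distinct lines over C (the quadratic factor has nonzero discriminant), so D_4.

Type D_{4}, Milnor number mu = 4.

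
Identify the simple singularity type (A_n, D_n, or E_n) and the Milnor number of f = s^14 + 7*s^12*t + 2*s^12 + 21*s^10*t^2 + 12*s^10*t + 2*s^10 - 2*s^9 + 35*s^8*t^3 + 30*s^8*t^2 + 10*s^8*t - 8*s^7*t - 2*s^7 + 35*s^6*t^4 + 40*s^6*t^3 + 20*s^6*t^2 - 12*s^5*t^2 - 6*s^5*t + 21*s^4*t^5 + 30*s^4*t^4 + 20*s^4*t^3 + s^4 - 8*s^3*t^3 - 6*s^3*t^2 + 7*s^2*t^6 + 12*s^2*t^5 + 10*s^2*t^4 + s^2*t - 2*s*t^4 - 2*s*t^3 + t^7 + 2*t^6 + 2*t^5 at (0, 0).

The Hessian of f at 0 has rank 0. Corank 2; j^3 = s^2*t has shape L^2 M (L != M), so D-series; mu = 6 gives D_6.

Type D_{6}, Milnor number mu = 6.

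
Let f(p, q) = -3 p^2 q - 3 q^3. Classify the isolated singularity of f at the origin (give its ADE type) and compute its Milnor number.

The Hessian of f at 0 has rank 0. Corank 2; j^3 = -3*q*(p^2 + q^2) splits into three distinct lines over C (the quadratic factor has nonzero discriminant), so D_4.

Type D_{4}, Milnor number mu = 4.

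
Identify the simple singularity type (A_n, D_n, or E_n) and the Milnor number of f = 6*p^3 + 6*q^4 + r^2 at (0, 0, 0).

Type E_{6}, Milnor number mu = 6.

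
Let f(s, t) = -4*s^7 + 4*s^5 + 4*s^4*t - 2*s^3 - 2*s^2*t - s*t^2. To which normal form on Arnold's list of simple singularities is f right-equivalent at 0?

D_{4}

The Hessian of f at 0 has rank 0. Corank 2; j^3 = -s*(2*s^2 + 2*s*t + t^2) splits into three distinct lines over C (the quadratic factor has nonzero discriminant), so D_4.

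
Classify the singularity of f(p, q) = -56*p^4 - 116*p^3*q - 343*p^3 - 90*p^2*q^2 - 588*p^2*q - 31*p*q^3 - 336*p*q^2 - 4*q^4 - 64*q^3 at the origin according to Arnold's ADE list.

The Hessian of f at 0 has rank 0. Corank 2; j^3 = -(7*p + 4*q)^3 is a perfect cube, so E-series; the 4-jet and mu = 7 give E_7.

E_{7}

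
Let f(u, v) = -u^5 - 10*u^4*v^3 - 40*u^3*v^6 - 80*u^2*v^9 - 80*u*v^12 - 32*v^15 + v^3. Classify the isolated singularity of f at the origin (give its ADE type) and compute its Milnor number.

Type E_8, Milnor number mu = 8.

The Hessian of f at 0 is [[0, 0], [0, 0]] with rank 0, so corank 2. A Groebner basis of the Jacobian ideal J(f) in C{u,v} is {u^4, v^2}; counting standard monomials gives mu = 8. Corank 2; j^3 = v^3 is a perfect cube, so E-series; the 5-jet and mu = 8 give E_8.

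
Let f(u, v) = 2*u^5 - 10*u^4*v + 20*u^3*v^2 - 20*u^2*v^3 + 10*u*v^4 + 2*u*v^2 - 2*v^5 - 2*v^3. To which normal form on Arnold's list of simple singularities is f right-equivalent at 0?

The Hessian of f at 0 is [[0, 0], [0, 0]] with rank 0, so corank 2. A Groebner basis of the Jacobian ideal J(f) in C{u,v} is {u^4 + v^2/5, v^3, u*v - v^2}; counting standard monomials gives mu = 6. Corank 2; j^3 = 2*v^2*(u - v) has shape L^2 M (L != M), so D-series; mu = 6 gives D_6.

D_6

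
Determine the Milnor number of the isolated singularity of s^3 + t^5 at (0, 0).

8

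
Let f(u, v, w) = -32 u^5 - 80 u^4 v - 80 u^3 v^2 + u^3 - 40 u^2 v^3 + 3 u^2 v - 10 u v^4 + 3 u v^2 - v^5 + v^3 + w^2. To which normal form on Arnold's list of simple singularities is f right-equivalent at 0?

E8

The Hessian of f at 0 has rank 1. Corank 2; j^3 = (u + v)^3 is a perfect cube, so E-series; the 5-jet and mu = 8 give E_8.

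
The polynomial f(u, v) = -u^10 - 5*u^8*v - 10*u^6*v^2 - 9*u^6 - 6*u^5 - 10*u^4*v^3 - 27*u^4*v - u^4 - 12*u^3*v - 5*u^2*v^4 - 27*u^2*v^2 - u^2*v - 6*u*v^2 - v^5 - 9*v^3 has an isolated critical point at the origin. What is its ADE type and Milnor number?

The Hessian of f at 0 has rank 0. Corank 2; j^3 = -v*(u + 3*v)^2 has shape L^2 M (L != M), so D-series; mu = 6 gives D_6.

Type D_{6}, Milnor number mu = 6.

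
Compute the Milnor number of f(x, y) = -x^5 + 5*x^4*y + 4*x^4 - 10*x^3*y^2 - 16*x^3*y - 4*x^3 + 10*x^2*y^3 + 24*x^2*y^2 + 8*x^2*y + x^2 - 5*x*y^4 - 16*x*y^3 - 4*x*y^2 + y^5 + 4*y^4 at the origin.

4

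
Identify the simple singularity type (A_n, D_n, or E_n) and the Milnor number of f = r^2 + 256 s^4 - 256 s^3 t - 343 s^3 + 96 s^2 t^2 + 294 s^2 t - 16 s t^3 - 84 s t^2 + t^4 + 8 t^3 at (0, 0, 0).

Type E_6, Milnor number mu = 6.

The Hessian of f at 0 is [[0, 0, 0], [0, 0, 0], [0, 0, 2]] with rank 1, so corank 2. A Groebner basis of the Jacobian ideal J(f) in C{s,t,r} is {t^4, s*t^2 - 23*t^3/84, s^2 - 4*s*t/7 + 4*t^2/49, r}; counting standard monomials gives mu = 6. Corank 2; j^3 = -(7*s - 2*t)^3 is a perfect cube, so E-series; the 4-jet and mu = 6 give E_6.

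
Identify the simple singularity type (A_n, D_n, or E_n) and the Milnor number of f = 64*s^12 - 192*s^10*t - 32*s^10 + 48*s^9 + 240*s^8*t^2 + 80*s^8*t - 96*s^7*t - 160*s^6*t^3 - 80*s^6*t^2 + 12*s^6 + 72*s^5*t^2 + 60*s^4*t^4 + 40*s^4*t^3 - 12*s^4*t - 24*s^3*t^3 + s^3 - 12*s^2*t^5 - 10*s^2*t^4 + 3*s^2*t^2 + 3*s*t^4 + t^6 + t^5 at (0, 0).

Type E8, Milnor number mu = 8.

The Hessian of f at 0 is [[0, 0], [0, 0]] with rank 0, so corank 2. A Groebner basis of the Jacobian ideal J(f) in C{s,t} is {t^4, s^3, s^2/2 + s*t^2}; counting standard monomials gives mu = 8. Corank 2; j^3 = s^3 is a perfect cube, so E-series; the 5-jet and mu = 8 give E_8.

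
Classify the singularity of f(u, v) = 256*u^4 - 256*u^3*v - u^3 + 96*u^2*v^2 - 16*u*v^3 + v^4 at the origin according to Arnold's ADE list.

The Hessian of f at 0 has rank 0. Corank 2; j^3 = -u^3 is a perfect cube, so E-series; the 4-jet and mu = 6 give E_6.

E6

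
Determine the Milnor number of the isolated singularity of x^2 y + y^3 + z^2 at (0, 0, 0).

The Hessian of f at 0 is [[0, 0, 0], [0, 0, 0], [0, 0, 2]] with rank 1, so corank 2. A Groebner basis of the Jacobian ideal J(f) in C{x,y,z} is {y^3, x^2 + 3*y^2, x*y, z}; counting standard monomials gives mu = 4. Corank 2; j^3 = y*(x^2 + y^2) splits into three distinct lines over C (the quadratic factor has nonzero discriminant), so D_4.

4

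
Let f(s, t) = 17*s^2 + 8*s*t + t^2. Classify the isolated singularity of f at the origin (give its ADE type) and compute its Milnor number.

The Hessian of f at 0 has rank 2. Corank 0: nondegenerate Morse point, so A_1.

Type A1, Milnor number mu = 1.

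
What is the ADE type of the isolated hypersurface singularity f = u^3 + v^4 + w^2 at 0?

The Hessian of f at 0 is [[0, 0, 0], [0, 0, 0], [0, 0, 2]] with rank 1, so corank 2. A Groebner basis of the Jacobian ideal J(f) in C{u,v,w} is {v^3, u^2, w}; counting standard monomials gives mu = 6. Corank 2; j^3 = u^3 is a perfect cube, so E-series; the 4-jet and mu = 6 give E_6.

E6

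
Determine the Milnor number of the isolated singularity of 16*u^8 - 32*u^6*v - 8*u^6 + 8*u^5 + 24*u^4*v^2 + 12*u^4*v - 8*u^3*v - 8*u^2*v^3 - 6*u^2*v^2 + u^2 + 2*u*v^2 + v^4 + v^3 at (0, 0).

The Hessian of f at 0 has rank 1. Corank 1: A-series; mu = 2 gives A_2.

2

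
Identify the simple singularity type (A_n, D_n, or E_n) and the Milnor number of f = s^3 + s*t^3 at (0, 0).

The Hessian of f at 0 has rank 0. Corank 2; j^3 = s^3 is a perfect cube, so E-series; the 4-jet and mu = 7 give E_7.

Type E_7, Milnor number mu = 7.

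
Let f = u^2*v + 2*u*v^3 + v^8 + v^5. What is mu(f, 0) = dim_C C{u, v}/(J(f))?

9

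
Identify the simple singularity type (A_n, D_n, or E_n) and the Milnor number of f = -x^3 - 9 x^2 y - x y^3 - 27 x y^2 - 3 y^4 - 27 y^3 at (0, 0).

Type E_{7}, Milnor number mu = 7.

The Hessian of f at 0 is [[0, 0], [0, 0]] with rank 0, so corank 2. A Groebner basis of the Jacobian ideal J(f) in C{x,y} is {x^3 + 9*x^2*y + 162*x^2 + 972*x*y + 1458*y^2, -9*x^2 + x*y^2 - 54*x*y - 81*y^2, 3*x^2 + 18*x*y + y^3 + 27*y^2}; counting standard monomials gives mu = 7. Corank 2; j^3 = -(x + 3*y)^3 is a perfect cube, so E-series; the 4-jet and mu = 7 give E_7.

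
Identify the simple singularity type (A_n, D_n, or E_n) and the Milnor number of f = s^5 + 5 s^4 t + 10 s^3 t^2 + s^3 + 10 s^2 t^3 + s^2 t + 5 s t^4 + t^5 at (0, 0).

Type D6, Milnor number mu = 6.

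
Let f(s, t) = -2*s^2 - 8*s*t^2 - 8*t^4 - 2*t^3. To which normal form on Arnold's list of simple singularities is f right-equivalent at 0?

The Hessian of f at 0 has rank 1. Corank 1: A-series; mu = 2 gives A_2.

A_{2}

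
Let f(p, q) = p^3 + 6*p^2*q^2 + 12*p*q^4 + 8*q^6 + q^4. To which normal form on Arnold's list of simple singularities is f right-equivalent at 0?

E_6

The Hessian of f at 0 has rank 0. Corank 2; j^3 = p^3 is a perfect cube, so E-series; the 4-jet and mu = 6 give E_6.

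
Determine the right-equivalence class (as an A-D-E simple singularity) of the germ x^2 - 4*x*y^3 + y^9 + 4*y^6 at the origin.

A8

The Hessian of f at 0 has rank 1. Corank 1: A-series; mu = 8 gives A_8.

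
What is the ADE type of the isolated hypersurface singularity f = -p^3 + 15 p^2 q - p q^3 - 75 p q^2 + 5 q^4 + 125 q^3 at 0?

The Hessian of f at 0 has rank 0. Corank 2; j^3 = -(p - 5*q)^3 is a perfect cube, so E-series; the 4-jet and mu = 7 give E_7.

E_{7}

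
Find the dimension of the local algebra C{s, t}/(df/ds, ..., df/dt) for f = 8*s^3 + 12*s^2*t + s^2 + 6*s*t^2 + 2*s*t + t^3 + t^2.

2

The Hessian of f at 0 is [[2, 2], [2, 2]] with rank 1, so corank 1. A Groebner basis of the Jacobian ideal J(f) in C{s,t} is {t^2, s + t}; counting standard monomials gives mu = 2. Corank 1: A-series; mu = 2 gives A_2.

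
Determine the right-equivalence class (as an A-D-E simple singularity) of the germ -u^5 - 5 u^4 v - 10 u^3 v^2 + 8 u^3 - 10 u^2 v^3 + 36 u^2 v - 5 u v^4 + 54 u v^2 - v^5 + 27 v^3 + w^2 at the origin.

The Hessian of f at 0 is [[0, 0, 0], [0, 0, 0], [0, 0, 2]] with rank 1, so corank 2. A Groebner basis of the Jacobian ideal J(f) in C{u,v,w} is {v^5, u*v^3 + 11*v^4/8, u^2 + 3*u*v + 9*v^2/4, w}; counting standard monomials gives mu = 8. Corank 2; j^3 = (2*u + 3*v)^3 is a perfect cube, so E-series; the 5-jet and mu = 8 give E_8.

E_{8}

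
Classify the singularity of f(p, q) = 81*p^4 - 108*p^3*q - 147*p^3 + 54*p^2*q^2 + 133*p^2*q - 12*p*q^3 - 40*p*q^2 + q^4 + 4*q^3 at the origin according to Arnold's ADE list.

D5

The Hessian of f at 0 has rank 0. Corank 2; j^3 = -(3*p - q)*(7*p - 2*q)^2 has shape L^2 M (L != M), so D-series; mu = 5 gives D_5.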